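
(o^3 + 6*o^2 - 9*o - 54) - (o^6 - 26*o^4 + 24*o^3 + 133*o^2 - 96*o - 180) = -o^6 + 26*o^4 - 23*o^3 - 127*o^2 + 87*o + 126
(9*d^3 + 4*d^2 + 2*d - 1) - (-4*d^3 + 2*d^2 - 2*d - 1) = 13*d^3 + 2*d^2 + 4*d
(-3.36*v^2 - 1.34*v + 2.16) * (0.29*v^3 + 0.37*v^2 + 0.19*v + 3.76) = -0.9744*v^5 - 1.6318*v^4 - 0.5078*v^3 - 12.089*v^2 - 4.628*v + 8.1216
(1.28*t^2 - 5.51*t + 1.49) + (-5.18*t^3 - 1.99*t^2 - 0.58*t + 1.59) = -5.18*t^3 - 0.71*t^2 - 6.09*t + 3.08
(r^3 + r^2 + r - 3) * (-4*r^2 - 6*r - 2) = -4*r^5 - 10*r^4 - 12*r^3 + 4*r^2 + 16*r + 6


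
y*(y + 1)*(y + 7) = y^3 + 8*y^2 + 7*y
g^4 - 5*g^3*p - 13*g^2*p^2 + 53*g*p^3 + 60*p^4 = (g - 5*p)*(g - 4*p)*(g + p)*(g + 3*p)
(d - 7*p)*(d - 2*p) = d^2 - 9*d*p + 14*p^2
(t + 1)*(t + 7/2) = t^2 + 9*t/2 + 7/2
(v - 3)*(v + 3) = v^2 - 9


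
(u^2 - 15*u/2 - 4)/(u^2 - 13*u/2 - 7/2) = (u - 8)/(u - 7)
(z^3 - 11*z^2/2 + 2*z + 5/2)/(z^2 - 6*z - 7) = (-2*z^3 + 11*z^2 - 4*z - 5)/(2*(-z^2 + 6*z + 7))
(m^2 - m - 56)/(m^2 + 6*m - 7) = (m - 8)/(m - 1)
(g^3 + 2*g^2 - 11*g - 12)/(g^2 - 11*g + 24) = (g^2 + 5*g + 4)/(g - 8)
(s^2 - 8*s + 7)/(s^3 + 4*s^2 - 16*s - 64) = (s^2 - 8*s + 7)/(s^3 + 4*s^2 - 16*s - 64)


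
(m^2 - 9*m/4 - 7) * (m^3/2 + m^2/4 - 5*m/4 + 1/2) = m^5/2 - 7*m^4/8 - 85*m^3/16 + 25*m^2/16 + 61*m/8 - 7/2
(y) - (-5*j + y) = 5*j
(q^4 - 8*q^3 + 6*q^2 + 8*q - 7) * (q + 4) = q^5 - 4*q^4 - 26*q^3 + 32*q^2 + 25*q - 28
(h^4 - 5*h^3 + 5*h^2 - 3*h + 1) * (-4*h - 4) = -4*h^5 + 16*h^4 - 8*h^2 + 8*h - 4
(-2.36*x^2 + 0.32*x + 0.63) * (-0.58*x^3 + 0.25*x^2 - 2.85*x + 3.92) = 1.3688*x^5 - 0.7756*x^4 + 6.4406*x^3 - 10.0057*x^2 - 0.5411*x + 2.4696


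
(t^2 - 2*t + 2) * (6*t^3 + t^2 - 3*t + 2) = 6*t^5 - 11*t^4 + 7*t^3 + 10*t^2 - 10*t + 4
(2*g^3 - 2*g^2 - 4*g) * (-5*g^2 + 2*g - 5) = -10*g^5 + 14*g^4 + 6*g^3 + 2*g^2 + 20*g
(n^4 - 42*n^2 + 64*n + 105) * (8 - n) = -n^5 + 8*n^4 + 42*n^3 - 400*n^2 + 407*n + 840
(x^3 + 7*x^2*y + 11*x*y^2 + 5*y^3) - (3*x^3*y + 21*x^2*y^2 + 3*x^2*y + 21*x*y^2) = -3*x^3*y + x^3 - 21*x^2*y^2 + 4*x^2*y - 10*x*y^2 + 5*y^3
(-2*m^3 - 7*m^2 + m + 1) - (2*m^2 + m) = -2*m^3 - 9*m^2 + 1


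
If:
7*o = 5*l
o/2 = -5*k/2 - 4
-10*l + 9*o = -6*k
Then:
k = -40/31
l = -336/155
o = -48/31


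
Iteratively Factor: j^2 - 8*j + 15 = (j - 5)*(j - 3)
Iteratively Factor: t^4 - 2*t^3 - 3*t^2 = (t + 1)*(t^3 - 3*t^2) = t*(t + 1)*(t^2 - 3*t) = t^2*(t + 1)*(t - 3)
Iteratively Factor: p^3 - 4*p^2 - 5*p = (p)*(p^2 - 4*p - 5) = p*(p - 5)*(p + 1)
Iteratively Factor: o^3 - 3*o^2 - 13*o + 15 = (o + 3)*(o^2 - 6*o + 5) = (o - 1)*(o + 3)*(o - 5)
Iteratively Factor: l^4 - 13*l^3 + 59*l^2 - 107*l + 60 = (l - 5)*(l^3 - 8*l^2 + 19*l - 12) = (l - 5)*(l - 4)*(l^2 - 4*l + 3) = (l - 5)*(l - 4)*(l - 3)*(l - 1)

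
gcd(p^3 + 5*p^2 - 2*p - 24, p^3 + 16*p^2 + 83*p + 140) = p + 4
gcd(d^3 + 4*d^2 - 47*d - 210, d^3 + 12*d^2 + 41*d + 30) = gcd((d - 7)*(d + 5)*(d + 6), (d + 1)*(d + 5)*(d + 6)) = d^2 + 11*d + 30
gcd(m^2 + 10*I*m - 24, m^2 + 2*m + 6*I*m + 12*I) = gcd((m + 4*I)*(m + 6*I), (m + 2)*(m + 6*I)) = m + 6*I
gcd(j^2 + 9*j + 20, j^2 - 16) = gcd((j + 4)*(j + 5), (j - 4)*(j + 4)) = j + 4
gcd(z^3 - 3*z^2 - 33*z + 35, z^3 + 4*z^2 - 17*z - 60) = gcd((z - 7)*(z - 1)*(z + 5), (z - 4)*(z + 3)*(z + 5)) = z + 5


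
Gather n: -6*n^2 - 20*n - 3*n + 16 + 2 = -6*n^2 - 23*n + 18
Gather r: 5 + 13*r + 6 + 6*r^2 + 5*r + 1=6*r^2 + 18*r + 12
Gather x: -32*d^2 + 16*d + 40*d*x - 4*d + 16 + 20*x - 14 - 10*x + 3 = -32*d^2 + 12*d + x*(40*d + 10) + 5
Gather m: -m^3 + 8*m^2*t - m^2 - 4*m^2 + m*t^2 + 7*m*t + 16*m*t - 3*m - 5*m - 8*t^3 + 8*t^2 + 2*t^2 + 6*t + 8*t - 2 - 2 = -m^3 + m^2*(8*t - 5) + m*(t^2 + 23*t - 8) - 8*t^3 + 10*t^2 + 14*t - 4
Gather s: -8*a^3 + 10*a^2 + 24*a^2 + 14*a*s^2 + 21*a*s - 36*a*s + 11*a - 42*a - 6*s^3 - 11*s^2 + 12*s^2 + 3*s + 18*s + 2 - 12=-8*a^3 + 34*a^2 - 31*a - 6*s^3 + s^2*(14*a + 1) + s*(21 - 15*a) - 10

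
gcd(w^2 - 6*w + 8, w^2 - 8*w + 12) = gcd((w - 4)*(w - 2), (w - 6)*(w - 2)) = w - 2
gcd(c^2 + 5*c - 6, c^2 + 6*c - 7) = c - 1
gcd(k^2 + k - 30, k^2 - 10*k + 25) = k - 5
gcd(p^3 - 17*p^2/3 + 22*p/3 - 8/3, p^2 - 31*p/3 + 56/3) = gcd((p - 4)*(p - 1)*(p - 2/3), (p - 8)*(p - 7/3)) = 1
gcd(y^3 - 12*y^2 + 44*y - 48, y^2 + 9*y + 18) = 1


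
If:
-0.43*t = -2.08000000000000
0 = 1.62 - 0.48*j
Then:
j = 3.38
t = 4.84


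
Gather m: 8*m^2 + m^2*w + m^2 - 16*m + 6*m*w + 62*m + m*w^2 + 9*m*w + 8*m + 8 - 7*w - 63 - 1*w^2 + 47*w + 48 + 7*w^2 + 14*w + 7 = m^2*(w + 9) + m*(w^2 + 15*w + 54) + 6*w^2 + 54*w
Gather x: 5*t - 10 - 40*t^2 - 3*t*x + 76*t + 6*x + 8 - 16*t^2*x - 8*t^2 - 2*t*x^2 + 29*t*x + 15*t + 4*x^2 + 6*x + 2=-48*t^2 + 96*t + x^2*(4 - 2*t) + x*(-16*t^2 + 26*t + 12)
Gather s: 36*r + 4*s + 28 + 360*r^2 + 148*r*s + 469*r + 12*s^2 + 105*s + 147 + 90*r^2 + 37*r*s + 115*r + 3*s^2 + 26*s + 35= 450*r^2 + 620*r + 15*s^2 + s*(185*r + 135) + 210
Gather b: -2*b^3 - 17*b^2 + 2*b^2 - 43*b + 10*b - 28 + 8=-2*b^3 - 15*b^2 - 33*b - 20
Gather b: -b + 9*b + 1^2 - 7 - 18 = 8*b - 24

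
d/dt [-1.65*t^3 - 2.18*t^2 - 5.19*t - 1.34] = -4.95*t^2 - 4.36*t - 5.19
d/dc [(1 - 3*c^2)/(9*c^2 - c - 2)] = (3*c^2 - 6*c + 1)/(81*c^4 - 18*c^3 - 35*c^2 + 4*c + 4)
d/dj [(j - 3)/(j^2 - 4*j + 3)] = -1/(j^2 - 2*j + 1)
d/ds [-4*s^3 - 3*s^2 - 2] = 6*s*(-2*s - 1)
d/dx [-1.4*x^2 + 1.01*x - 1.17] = 1.01 - 2.8*x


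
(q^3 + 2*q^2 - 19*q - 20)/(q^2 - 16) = (q^2 + 6*q + 5)/(q + 4)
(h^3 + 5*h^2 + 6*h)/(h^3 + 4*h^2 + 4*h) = (h + 3)/(h + 2)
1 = 1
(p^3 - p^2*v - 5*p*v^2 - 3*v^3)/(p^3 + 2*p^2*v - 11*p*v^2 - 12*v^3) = (p + v)/(p + 4*v)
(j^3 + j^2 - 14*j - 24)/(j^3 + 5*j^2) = (j^3 + j^2 - 14*j - 24)/(j^2*(j + 5))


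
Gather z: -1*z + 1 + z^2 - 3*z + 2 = z^2 - 4*z + 3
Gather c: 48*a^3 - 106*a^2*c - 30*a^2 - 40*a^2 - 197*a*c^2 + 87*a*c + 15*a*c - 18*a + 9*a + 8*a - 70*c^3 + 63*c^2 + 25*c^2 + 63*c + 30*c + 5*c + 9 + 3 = 48*a^3 - 70*a^2 - a - 70*c^3 + c^2*(88 - 197*a) + c*(-106*a^2 + 102*a + 98) + 12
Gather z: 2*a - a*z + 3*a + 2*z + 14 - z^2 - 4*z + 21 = 5*a - z^2 + z*(-a - 2) + 35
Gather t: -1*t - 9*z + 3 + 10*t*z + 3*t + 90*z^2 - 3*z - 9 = t*(10*z + 2) + 90*z^2 - 12*z - 6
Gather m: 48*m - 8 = 48*m - 8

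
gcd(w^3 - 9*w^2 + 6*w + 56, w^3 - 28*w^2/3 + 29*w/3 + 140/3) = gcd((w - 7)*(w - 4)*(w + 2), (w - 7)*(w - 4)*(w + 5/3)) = w^2 - 11*w + 28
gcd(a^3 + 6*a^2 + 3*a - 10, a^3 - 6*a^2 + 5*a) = a - 1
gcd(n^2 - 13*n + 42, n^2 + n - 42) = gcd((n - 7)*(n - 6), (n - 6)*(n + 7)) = n - 6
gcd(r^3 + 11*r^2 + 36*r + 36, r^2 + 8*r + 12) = r^2 + 8*r + 12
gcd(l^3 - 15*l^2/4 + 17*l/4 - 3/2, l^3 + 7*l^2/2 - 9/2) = l - 1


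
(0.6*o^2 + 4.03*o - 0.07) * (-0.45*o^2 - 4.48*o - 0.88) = -0.27*o^4 - 4.5015*o^3 - 18.5509*o^2 - 3.2328*o + 0.0616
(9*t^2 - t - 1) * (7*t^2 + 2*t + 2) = 63*t^4 + 11*t^3 + 9*t^2 - 4*t - 2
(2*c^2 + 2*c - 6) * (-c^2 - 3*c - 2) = -2*c^4 - 8*c^3 - 4*c^2 + 14*c + 12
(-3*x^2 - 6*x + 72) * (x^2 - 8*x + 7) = -3*x^4 + 18*x^3 + 99*x^2 - 618*x + 504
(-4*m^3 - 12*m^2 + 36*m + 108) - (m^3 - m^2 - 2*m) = -5*m^3 - 11*m^2 + 38*m + 108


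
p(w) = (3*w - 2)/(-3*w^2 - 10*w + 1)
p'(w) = (3*w - 2)*(6*w + 10)/(-3*w^2 - 10*w + 1)^2 + 3/(-3*w^2 - 10*w + 1)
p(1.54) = -0.12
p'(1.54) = -0.03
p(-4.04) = 1.87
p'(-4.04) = 3.12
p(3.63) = -0.12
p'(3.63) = 0.01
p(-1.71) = -0.76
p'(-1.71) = 0.34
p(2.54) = -0.13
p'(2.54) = 0.01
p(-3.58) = 7.72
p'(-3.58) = 51.95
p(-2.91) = -2.29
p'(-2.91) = 4.27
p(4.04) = -0.11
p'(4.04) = 0.01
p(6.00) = -0.10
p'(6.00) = 0.01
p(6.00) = -0.10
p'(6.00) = 0.01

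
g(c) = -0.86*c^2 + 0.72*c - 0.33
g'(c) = 0.72 - 1.72*c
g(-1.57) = -3.58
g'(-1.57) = 3.42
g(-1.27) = -2.63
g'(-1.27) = 2.90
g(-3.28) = -11.94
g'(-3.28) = 6.36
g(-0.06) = -0.38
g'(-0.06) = 0.82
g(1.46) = -1.11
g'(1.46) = -1.79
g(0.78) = -0.29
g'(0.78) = -0.62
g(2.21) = -2.94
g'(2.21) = -3.08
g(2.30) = -3.22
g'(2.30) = -3.24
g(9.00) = -63.51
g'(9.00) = -14.76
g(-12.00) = -132.81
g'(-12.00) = 21.36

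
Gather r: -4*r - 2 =-4*r - 2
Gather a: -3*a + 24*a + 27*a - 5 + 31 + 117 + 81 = 48*a + 224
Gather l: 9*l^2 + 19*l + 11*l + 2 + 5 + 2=9*l^2 + 30*l + 9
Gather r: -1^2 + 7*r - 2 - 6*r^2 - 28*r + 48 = -6*r^2 - 21*r + 45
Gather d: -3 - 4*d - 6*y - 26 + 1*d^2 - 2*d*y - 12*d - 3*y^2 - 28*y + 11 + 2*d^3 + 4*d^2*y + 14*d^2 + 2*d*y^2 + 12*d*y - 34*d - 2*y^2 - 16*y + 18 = 2*d^3 + d^2*(4*y + 15) + d*(2*y^2 + 10*y - 50) - 5*y^2 - 50*y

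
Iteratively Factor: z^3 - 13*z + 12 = (z - 3)*(z^2 + 3*z - 4) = (z - 3)*(z + 4)*(z - 1)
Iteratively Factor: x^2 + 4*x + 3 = (x + 1)*(x + 3)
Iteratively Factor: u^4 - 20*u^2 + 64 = (u - 2)*(u^3 + 2*u^2 - 16*u - 32) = (u - 4)*(u - 2)*(u^2 + 6*u + 8) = (u - 4)*(u - 2)*(u + 4)*(u + 2)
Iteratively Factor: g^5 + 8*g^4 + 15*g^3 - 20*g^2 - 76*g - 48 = (g + 4)*(g^4 + 4*g^3 - g^2 - 16*g - 12) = (g + 3)*(g + 4)*(g^3 + g^2 - 4*g - 4) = (g + 2)*(g + 3)*(g + 4)*(g^2 - g - 2) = (g - 2)*(g + 2)*(g + 3)*(g + 4)*(g + 1)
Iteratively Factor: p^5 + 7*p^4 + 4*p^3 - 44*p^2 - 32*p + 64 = (p + 2)*(p^4 + 5*p^3 - 6*p^2 - 32*p + 32) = (p - 1)*(p + 2)*(p^3 + 6*p^2 - 32) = (p - 2)*(p - 1)*(p + 2)*(p^2 + 8*p + 16) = (p - 2)*(p - 1)*(p + 2)*(p + 4)*(p + 4)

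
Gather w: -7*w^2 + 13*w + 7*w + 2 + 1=-7*w^2 + 20*w + 3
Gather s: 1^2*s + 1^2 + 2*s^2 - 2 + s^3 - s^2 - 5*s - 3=s^3 + s^2 - 4*s - 4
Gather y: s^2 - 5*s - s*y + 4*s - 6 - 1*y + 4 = s^2 - s + y*(-s - 1) - 2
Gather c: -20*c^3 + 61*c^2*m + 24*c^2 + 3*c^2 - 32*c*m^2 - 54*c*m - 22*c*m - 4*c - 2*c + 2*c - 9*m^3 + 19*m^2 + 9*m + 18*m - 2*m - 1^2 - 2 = -20*c^3 + c^2*(61*m + 27) + c*(-32*m^2 - 76*m - 4) - 9*m^3 + 19*m^2 + 25*m - 3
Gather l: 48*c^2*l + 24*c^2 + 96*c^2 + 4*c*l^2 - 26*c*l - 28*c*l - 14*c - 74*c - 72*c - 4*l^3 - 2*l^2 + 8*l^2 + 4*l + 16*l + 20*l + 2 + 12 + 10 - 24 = 120*c^2 - 160*c - 4*l^3 + l^2*(4*c + 6) + l*(48*c^2 - 54*c + 40)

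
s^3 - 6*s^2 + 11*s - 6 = (s - 3)*(s - 2)*(s - 1)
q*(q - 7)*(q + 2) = q^3 - 5*q^2 - 14*q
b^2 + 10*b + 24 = (b + 4)*(b + 6)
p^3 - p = p*(p - 1)*(p + 1)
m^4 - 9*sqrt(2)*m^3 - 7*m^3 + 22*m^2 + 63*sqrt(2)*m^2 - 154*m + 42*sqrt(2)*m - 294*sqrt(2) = (m - 7)*(m - 7*sqrt(2))*(m - 3*sqrt(2))*(m + sqrt(2))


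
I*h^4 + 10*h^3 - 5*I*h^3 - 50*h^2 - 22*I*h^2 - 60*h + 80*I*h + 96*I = (h - 6)*(h - 8*I)*(h - 2*I)*(I*h + I)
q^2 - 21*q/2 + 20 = (q - 8)*(q - 5/2)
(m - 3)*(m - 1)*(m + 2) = m^3 - 2*m^2 - 5*m + 6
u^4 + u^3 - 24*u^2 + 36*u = u*(u - 3)*(u - 2)*(u + 6)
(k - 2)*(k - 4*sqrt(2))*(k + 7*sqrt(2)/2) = k^3 - 2*k^2 - sqrt(2)*k^2/2 - 28*k + sqrt(2)*k + 56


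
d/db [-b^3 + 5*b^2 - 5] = b*(10 - 3*b)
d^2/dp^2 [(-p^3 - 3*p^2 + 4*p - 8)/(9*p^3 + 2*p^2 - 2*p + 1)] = 2*(-225*p^6 + 918*p^5 - 3780*p^4 - 889*p^3 + 144*p^2 + 285*p - 11)/(729*p^9 + 486*p^8 - 378*p^7 + 35*p^6 + 192*p^5 - 72*p^4 - 5*p^3 + 18*p^2 - 6*p + 1)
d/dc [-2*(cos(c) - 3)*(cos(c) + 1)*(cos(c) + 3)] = 2*(3*cos(c)^2 + 2*cos(c) - 9)*sin(c)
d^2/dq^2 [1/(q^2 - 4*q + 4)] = 6/(q^4 - 8*q^3 + 24*q^2 - 32*q + 16)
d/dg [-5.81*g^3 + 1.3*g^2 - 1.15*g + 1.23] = -17.43*g^2 + 2.6*g - 1.15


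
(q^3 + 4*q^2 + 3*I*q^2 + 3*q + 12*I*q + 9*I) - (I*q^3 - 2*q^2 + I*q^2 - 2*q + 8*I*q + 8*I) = q^3 - I*q^3 + 6*q^2 + 2*I*q^2 + 5*q + 4*I*q + I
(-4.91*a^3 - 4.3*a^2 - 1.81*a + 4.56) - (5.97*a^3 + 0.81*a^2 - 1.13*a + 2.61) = -10.88*a^3 - 5.11*a^2 - 0.68*a + 1.95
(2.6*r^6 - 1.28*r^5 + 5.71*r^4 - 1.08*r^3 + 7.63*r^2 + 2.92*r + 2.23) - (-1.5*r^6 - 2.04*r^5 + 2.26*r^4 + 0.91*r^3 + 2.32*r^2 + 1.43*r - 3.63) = 4.1*r^6 + 0.76*r^5 + 3.45*r^4 - 1.99*r^3 + 5.31*r^2 + 1.49*r + 5.86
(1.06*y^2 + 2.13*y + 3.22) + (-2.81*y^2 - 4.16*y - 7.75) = -1.75*y^2 - 2.03*y - 4.53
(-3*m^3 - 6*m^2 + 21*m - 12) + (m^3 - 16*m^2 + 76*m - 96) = -2*m^3 - 22*m^2 + 97*m - 108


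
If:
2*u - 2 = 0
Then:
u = 1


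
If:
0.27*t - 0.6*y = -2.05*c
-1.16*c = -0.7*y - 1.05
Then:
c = 0.603448275862069*y + 0.905172413793103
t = -2.35951468710089*y - 6.87260536398467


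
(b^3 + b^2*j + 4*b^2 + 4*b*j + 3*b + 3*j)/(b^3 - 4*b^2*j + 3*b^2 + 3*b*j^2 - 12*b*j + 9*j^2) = (b^2 + b*j + b + j)/(b^2 - 4*b*j + 3*j^2)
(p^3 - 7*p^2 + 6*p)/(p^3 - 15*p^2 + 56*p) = (p^2 - 7*p + 6)/(p^2 - 15*p + 56)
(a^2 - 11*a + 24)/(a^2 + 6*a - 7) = (a^2 - 11*a + 24)/(a^2 + 6*a - 7)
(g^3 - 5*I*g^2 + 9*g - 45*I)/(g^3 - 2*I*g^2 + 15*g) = (g - 3*I)/g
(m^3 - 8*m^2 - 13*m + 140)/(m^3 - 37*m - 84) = (m - 5)/(m + 3)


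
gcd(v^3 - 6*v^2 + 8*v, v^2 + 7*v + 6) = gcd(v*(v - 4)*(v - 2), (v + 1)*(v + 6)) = 1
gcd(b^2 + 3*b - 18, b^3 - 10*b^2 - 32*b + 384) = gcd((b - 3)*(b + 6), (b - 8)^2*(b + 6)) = b + 6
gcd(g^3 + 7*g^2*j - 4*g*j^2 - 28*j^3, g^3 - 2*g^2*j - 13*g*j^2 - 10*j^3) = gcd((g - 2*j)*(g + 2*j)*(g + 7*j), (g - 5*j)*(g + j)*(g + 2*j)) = g + 2*j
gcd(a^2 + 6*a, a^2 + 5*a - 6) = a + 6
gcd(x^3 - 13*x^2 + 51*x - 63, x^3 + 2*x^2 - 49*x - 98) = x - 7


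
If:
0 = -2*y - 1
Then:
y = -1/2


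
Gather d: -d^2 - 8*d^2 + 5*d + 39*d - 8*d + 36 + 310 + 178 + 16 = -9*d^2 + 36*d + 540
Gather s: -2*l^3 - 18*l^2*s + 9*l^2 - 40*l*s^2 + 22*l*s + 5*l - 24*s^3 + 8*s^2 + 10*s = -2*l^3 + 9*l^2 + 5*l - 24*s^3 + s^2*(8 - 40*l) + s*(-18*l^2 + 22*l + 10)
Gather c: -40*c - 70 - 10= -40*c - 80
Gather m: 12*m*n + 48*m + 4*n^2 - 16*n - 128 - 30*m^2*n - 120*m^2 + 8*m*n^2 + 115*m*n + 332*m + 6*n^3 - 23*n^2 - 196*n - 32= m^2*(-30*n - 120) + m*(8*n^2 + 127*n + 380) + 6*n^3 - 19*n^2 - 212*n - 160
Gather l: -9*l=-9*l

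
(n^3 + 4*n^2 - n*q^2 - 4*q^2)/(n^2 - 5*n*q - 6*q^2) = (-n^2 + n*q - 4*n + 4*q)/(-n + 6*q)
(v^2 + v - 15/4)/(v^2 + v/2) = (4*v^2 + 4*v - 15)/(2*v*(2*v + 1))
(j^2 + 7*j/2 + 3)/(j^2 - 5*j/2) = (2*j^2 + 7*j + 6)/(j*(2*j - 5))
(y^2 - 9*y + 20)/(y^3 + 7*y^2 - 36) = (y^2 - 9*y + 20)/(y^3 + 7*y^2 - 36)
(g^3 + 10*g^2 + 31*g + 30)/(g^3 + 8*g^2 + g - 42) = (g^2 + 7*g + 10)/(g^2 + 5*g - 14)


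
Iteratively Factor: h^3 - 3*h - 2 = (h + 1)*(h^2 - h - 2) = (h - 2)*(h + 1)*(h + 1)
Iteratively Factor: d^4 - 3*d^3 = (d - 3)*(d^3) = d*(d - 3)*(d^2) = d^2*(d - 3)*(d)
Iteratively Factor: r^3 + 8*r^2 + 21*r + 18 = (r + 3)*(r^2 + 5*r + 6) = (r + 2)*(r + 3)*(r + 3)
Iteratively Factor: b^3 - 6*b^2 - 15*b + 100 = (b - 5)*(b^2 - b - 20) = (b - 5)*(b + 4)*(b - 5)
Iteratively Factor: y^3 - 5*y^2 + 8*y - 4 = (y - 1)*(y^2 - 4*y + 4) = (y - 2)*(y - 1)*(y - 2)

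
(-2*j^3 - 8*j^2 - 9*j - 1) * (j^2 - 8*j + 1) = -2*j^5 + 8*j^4 + 53*j^3 + 63*j^2 - j - 1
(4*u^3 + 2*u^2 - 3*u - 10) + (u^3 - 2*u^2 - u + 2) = 5*u^3 - 4*u - 8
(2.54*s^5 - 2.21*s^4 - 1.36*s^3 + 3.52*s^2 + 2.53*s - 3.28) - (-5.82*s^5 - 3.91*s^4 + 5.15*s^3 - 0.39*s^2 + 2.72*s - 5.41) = 8.36*s^5 + 1.7*s^4 - 6.51*s^3 + 3.91*s^2 - 0.19*s + 2.13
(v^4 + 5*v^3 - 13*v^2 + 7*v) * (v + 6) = v^5 + 11*v^4 + 17*v^3 - 71*v^2 + 42*v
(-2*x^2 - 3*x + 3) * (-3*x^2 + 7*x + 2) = 6*x^4 - 5*x^3 - 34*x^2 + 15*x + 6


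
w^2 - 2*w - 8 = (w - 4)*(w + 2)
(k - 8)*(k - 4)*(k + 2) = k^3 - 10*k^2 + 8*k + 64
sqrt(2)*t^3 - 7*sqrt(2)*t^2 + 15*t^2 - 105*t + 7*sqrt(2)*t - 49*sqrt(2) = (t - 7)*(t + 7*sqrt(2))*(sqrt(2)*t + 1)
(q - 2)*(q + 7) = q^2 + 5*q - 14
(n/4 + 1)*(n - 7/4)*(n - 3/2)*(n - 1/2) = n^4/4 + n^3/16 - 43*n^2/16 + 251*n/64 - 21/16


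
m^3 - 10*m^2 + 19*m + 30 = (m - 6)*(m - 5)*(m + 1)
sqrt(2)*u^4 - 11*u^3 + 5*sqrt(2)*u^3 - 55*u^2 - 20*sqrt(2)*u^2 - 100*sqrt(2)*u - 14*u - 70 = (u + 5)*(u - 7*sqrt(2))*(u + sqrt(2))*(sqrt(2)*u + 1)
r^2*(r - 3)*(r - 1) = r^4 - 4*r^3 + 3*r^2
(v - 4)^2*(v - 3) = v^3 - 11*v^2 + 40*v - 48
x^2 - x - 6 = (x - 3)*(x + 2)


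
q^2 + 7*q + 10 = (q + 2)*(q + 5)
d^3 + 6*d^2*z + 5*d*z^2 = d*(d + z)*(d + 5*z)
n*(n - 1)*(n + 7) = n^3 + 6*n^2 - 7*n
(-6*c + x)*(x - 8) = -6*c*x + 48*c + x^2 - 8*x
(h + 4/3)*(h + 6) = h^2 + 22*h/3 + 8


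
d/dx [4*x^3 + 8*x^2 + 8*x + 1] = 12*x^2 + 16*x + 8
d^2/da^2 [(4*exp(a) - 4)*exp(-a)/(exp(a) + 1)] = 4*(exp(3*a) - 5*exp(2*a) - 3*exp(a) - 1)*exp(-a)/(exp(3*a) + 3*exp(2*a) + 3*exp(a) + 1)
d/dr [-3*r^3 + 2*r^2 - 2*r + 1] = -9*r^2 + 4*r - 2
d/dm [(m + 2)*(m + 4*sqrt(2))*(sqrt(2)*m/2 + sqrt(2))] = sqrt(2)*(m + 2)*(3*m + 2 + 8*sqrt(2))/2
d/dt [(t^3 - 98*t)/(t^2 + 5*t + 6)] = (t^4 + 10*t^3 + 116*t^2 - 588)/(t^4 + 10*t^3 + 37*t^2 + 60*t + 36)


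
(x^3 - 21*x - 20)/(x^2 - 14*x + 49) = (x^3 - 21*x - 20)/(x^2 - 14*x + 49)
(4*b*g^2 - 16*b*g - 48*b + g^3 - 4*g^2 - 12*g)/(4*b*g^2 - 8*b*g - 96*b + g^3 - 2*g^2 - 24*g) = (g + 2)/(g + 4)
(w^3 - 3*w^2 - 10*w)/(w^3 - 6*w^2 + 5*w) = (w + 2)/(w - 1)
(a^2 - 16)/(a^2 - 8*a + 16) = (a + 4)/(a - 4)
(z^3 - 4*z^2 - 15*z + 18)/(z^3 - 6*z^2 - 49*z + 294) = (z^2 + 2*z - 3)/(z^2 - 49)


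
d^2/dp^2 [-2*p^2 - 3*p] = -4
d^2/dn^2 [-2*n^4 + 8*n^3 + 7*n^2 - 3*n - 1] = -24*n^2 + 48*n + 14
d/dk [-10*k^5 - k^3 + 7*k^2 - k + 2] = -50*k^4 - 3*k^2 + 14*k - 1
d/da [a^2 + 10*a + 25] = 2*a + 10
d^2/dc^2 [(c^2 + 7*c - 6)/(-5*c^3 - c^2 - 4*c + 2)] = 2*(-25*c^6 - 525*c^5 + 855*c^4 + 307*c^3 - 48*c^2 + 210*c + 48)/(125*c^9 + 75*c^8 + 315*c^7 - 29*c^6 + 192*c^5 - 198*c^4 + 76*c^3 - 84*c^2 + 48*c - 8)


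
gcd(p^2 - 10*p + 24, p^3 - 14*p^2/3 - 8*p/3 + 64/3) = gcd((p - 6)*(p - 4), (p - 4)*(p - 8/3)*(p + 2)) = p - 4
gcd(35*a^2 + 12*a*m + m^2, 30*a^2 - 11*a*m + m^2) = 1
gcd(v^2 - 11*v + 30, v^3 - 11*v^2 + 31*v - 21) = 1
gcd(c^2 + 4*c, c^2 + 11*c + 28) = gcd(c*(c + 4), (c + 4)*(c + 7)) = c + 4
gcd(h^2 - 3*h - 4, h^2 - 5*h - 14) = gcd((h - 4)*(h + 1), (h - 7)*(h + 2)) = 1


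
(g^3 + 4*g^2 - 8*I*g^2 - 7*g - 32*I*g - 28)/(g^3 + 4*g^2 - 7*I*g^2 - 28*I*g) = (g - I)/g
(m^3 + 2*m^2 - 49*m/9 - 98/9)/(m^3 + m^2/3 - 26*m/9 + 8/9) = (9*m^2 - 49)/(9*m^2 - 15*m + 4)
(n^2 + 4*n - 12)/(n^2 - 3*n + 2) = (n + 6)/(n - 1)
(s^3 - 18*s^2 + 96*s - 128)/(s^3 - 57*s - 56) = (s^2 - 10*s + 16)/(s^2 + 8*s + 7)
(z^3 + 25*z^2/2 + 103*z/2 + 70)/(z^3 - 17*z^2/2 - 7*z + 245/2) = (z^2 + 9*z + 20)/(z^2 - 12*z + 35)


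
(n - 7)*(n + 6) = n^2 - n - 42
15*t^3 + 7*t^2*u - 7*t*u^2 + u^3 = (-5*t + u)*(-3*t + u)*(t + u)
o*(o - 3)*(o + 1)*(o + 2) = o^4 - 7*o^2 - 6*o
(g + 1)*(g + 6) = g^2 + 7*g + 6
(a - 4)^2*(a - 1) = a^3 - 9*a^2 + 24*a - 16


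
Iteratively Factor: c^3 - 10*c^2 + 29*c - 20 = (c - 1)*(c^2 - 9*c + 20) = (c - 4)*(c - 1)*(c - 5)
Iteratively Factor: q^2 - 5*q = (q - 5)*(q)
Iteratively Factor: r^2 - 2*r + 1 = (r - 1)*(r - 1)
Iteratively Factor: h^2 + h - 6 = (h + 3)*(h - 2)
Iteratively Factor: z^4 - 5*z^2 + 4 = (z + 1)*(z^3 - z^2 - 4*z + 4) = (z + 1)*(z + 2)*(z^2 - 3*z + 2) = (z - 2)*(z + 1)*(z + 2)*(z - 1)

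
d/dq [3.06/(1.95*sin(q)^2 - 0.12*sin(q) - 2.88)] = (0.3672 - 11.934*sin(q))*cos(q)/(-1.95*sin(q)^2 + 0.12*sin(q) + 2.88)^2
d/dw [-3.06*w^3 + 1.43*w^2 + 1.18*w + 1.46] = -9.18*w^2 + 2.86*w + 1.18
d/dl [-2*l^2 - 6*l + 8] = -4*l - 6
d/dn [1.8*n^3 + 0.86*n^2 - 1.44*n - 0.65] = 5.4*n^2 + 1.72*n - 1.44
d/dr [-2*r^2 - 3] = -4*r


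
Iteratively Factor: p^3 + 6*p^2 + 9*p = (p + 3)*(p^2 + 3*p) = (p + 3)^2*(p)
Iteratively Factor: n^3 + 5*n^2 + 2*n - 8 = (n + 4)*(n^2 + n - 2) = (n - 1)*(n + 4)*(n + 2)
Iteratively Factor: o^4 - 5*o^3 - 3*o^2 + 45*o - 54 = (o - 2)*(o^3 - 3*o^2 - 9*o + 27) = (o - 3)*(o - 2)*(o^2 - 9) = (o - 3)^2*(o - 2)*(o + 3)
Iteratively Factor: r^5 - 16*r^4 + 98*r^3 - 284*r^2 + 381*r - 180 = (r - 3)*(r^4 - 13*r^3 + 59*r^2 - 107*r + 60) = (r - 5)*(r - 3)*(r^3 - 8*r^2 + 19*r - 12) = (r - 5)*(r - 3)^2*(r^2 - 5*r + 4) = (r - 5)*(r - 4)*(r - 3)^2*(r - 1)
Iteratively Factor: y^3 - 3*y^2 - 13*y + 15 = (y - 1)*(y^2 - 2*y - 15) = (y - 1)*(y + 3)*(y - 5)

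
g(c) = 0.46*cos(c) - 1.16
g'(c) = -0.46*sin(c)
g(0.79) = -0.84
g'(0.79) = -0.33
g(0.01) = -0.70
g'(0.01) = -0.00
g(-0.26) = -0.72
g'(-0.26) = 0.12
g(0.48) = -0.75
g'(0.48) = -0.21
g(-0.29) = -0.72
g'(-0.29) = 0.13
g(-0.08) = -0.70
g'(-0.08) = 0.04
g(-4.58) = -1.22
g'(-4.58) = -0.46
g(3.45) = -1.60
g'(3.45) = 0.14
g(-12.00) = -0.77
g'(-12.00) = -0.25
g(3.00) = -1.62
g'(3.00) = -0.06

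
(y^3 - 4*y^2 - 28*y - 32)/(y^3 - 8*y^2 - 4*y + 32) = (y + 2)/(y - 2)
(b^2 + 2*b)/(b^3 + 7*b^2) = (b + 2)/(b*(b + 7))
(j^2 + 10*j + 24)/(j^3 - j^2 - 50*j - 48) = (j + 4)/(j^2 - 7*j - 8)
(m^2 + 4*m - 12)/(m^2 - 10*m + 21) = (m^2 + 4*m - 12)/(m^2 - 10*m + 21)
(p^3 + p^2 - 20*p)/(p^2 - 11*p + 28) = p*(p + 5)/(p - 7)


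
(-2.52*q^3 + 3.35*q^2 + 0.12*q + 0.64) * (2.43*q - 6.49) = -6.1236*q^4 + 24.4953*q^3 - 21.4499*q^2 + 0.7764*q - 4.1536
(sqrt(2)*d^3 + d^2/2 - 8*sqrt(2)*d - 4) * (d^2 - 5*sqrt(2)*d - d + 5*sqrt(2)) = sqrt(2)*d^5 - 19*d^4/2 - sqrt(2)*d^4 - 21*sqrt(2)*d^3/2 + 19*d^3/2 + 21*sqrt(2)*d^2/2 + 76*d^2 - 76*d + 20*sqrt(2)*d - 20*sqrt(2)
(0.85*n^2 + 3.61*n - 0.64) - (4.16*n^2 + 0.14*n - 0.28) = -3.31*n^2 + 3.47*n - 0.36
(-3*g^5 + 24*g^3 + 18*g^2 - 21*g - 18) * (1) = -3*g^5 + 24*g^3 + 18*g^2 - 21*g - 18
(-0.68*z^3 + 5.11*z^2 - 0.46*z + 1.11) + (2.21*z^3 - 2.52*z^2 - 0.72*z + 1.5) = 1.53*z^3 + 2.59*z^2 - 1.18*z + 2.61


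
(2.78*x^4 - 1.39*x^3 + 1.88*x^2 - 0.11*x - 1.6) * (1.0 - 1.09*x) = -3.0302*x^5 + 4.2951*x^4 - 3.4392*x^3 + 1.9999*x^2 + 1.634*x - 1.6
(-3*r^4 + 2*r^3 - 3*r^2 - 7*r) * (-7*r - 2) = 21*r^5 - 8*r^4 + 17*r^3 + 55*r^2 + 14*r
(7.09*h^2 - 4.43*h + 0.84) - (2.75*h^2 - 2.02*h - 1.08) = 4.34*h^2 - 2.41*h + 1.92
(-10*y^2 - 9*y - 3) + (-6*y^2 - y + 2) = -16*y^2 - 10*y - 1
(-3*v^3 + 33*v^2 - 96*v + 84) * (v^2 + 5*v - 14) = -3*v^5 + 18*v^4 + 111*v^3 - 858*v^2 + 1764*v - 1176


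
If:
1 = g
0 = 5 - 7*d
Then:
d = 5/7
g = 1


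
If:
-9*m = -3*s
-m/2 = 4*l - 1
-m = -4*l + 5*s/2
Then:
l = 17/72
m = 1/9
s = 1/3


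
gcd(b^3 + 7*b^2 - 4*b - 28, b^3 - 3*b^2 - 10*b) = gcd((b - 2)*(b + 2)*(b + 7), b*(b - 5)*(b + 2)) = b + 2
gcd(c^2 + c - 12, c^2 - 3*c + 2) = 1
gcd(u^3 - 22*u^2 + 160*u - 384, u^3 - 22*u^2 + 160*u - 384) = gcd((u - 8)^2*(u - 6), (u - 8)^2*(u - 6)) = u^3 - 22*u^2 + 160*u - 384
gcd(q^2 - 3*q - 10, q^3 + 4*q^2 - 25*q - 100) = q - 5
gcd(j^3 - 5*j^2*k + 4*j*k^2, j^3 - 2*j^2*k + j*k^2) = j^2 - j*k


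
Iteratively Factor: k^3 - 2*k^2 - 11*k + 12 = (k + 3)*(k^2 - 5*k + 4) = (k - 4)*(k + 3)*(k - 1)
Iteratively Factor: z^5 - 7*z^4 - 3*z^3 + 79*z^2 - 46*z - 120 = (z - 2)*(z^4 - 5*z^3 - 13*z^2 + 53*z + 60) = (z - 2)*(z + 1)*(z^3 - 6*z^2 - 7*z + 60) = (z - 4)*(z - 2)*(z + 1)*(z^2 - 2*z - 15) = (z - 4)*(z - 2)*(z + 1)*(z + 3)*(z - 5)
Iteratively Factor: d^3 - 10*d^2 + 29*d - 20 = (d - 1)*(d^2 - 9*d + 20) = (d - 4)*(d - 1)*(d - 5)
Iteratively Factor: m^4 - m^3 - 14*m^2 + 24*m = (m - 3)*(m^3 + 2*m^2 - 8*m) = (m - 3)*(m - 2)*(m^2 + 4*m) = (m - 3)*(m - 2)*(m + 4)*(m)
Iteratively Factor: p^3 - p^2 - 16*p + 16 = (p - 1)*(p^2 - 16) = (p - 1)*(p + 4)*(p - 4)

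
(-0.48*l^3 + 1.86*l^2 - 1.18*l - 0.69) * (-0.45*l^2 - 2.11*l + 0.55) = 0.216*l^5 + 0.1758*l^4 - 3.6576*l^3 + 3.8233*l^2 + 0.8069*l - 0.3795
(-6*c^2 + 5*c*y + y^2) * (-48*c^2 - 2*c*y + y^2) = 288*c^4 - 228*c^3*y - 64*c^2*y^2 + 3*c*y^3 + y^4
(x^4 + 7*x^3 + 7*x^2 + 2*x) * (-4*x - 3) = -4*x^5 - 31*x^4 - 49*x^3 - 29*x^2 - 6*x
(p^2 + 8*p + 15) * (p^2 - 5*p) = p^4 + 3*p^3 - 25*p^2 - 75*p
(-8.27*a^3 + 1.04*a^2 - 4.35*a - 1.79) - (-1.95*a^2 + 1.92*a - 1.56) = -8.27*a^3 + 2.99*a^2 - 6.27*a - 0.23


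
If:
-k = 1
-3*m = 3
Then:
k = -1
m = -1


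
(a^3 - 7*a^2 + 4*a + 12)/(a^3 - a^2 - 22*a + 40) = (a^2 - 5*a - 6)/(a^2 + a - 20)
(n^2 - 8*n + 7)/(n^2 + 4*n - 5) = (n - 7)/(n + 5)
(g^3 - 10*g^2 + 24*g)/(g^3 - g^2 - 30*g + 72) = g*(g - 6)/(g^2 + 3*g - 18)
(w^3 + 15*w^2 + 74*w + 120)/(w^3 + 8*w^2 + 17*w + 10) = (w^2 + 10*w + 24)/(w^2 + 3*w + 2)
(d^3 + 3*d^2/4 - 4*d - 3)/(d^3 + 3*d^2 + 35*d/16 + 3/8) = 4*(d - 2)/(4*d + 1)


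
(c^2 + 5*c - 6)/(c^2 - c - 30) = (-c^2 - 5*c + 6)/(-c^2 + c + 30)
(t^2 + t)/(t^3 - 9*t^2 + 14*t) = (t + 1)/(t^2 - 9*t + 14)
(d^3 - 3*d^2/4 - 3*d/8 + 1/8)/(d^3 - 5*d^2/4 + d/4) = (d + 1/2)/d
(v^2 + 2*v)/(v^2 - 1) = v*(v + 2)/(v^2 - 1)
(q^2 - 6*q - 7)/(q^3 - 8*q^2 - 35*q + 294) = (q + 1)/(q^2 - q - 42)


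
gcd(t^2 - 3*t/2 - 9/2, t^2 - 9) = t - 3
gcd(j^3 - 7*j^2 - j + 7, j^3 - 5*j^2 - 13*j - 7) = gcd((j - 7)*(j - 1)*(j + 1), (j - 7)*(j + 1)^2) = j^2 - 6*j - 7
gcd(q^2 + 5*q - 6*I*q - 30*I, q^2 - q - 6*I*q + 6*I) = q - 6*I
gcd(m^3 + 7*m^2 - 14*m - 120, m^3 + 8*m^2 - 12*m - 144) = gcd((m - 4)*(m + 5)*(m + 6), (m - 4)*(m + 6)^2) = m^2 + 2*m - 24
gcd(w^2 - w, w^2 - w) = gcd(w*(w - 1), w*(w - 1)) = w^2 - w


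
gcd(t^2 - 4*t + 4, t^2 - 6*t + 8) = t - 2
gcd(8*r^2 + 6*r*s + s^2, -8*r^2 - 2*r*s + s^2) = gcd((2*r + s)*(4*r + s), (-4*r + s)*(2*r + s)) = 2*r + s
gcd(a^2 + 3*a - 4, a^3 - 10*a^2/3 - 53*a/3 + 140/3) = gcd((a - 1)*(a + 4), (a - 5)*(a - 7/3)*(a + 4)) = a + 4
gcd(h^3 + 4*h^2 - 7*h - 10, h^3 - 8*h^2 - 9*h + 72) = 1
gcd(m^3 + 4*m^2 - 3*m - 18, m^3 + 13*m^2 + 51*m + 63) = m^2 + 6*m + 9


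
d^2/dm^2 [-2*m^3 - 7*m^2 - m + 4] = -12*m - 14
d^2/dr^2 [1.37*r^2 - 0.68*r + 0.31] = 2.74000000000000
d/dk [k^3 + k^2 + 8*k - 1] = 3*k^2 + 2*k + 8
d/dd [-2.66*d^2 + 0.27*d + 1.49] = 0.27 - 5.32*d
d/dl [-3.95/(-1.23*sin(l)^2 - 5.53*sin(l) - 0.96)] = -(9.717*sin(l) + 21.8435)*cos(l)/(1.23*sin(l)^2 + 5.53*sin(l) + 0.96)^2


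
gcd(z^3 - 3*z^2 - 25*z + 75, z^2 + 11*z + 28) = 1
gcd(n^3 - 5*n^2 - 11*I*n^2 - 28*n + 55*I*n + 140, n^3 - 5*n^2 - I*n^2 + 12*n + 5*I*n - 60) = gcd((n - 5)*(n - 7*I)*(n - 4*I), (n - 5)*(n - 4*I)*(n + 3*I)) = n^2 + n*(-5 - 4*I) + 20*I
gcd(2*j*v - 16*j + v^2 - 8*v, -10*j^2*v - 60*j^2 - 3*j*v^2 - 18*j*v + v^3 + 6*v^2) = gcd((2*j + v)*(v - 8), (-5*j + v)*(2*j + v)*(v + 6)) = 2*j + v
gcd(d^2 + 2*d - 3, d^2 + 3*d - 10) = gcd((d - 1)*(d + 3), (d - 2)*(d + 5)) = 1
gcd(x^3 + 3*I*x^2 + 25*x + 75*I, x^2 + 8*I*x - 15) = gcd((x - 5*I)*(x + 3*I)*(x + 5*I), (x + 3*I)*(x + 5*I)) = x^2 + 8*I*x - 15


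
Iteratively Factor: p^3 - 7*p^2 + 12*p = (p - 3)*(p^2 - 4*p) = p*(p - 3)*(p - 4)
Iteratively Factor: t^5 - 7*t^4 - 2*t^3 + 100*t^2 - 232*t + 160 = (t + 4)*(t^4 - 11*t^3 + 42*t^2 - 68*t + 40) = (t - 2)*(t + 4)*(t^3 - 9*t^2 + 24*t - 20) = (t - 2)^2*(t + 4)*(t^2 - 7*t + 10) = (t - 5)*(t - 2)^2*(t + 4)*(t - 2)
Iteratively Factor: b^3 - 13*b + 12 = (b - 3)*(b^2 + 3*b - 4) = (b - 3)*(b + 4)*(b - 1)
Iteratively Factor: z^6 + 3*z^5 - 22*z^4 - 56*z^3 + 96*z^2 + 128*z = (z + 4)*(z^5 - z^4 - 18*z^3 + 16*z^2 + 32*z) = (z - 2)*(z + 4)*(z^4 + z^3 - 16*z^2 - 16*z) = (z - 4)*(z - 2)*(z + 4)*(z^3 + 5*z^2 + 4*z) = (z - 4)*(z - 2)*(z + 1)*(z + 4)*(z^2 + 4*z) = z*(z - 4)*(z - 2)*(z + 1)*(z + 4)*(z + 4)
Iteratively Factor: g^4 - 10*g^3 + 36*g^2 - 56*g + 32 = (g - 4)*(g^3 - 6*g^2 + 12*g - 8) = (g - 4)*(g - 2)*(g^2 - 4*g + 4) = (g - 4)*(g - 2)^2*(g - 2)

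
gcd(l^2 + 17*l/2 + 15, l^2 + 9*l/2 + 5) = l + 5/2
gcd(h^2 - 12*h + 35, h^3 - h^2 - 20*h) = h - 5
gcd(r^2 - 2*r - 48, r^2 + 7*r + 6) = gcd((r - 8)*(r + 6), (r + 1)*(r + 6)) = r + 6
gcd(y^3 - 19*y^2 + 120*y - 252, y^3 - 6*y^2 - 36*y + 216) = y^2 - 12*y + 36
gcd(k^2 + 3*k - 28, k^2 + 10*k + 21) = k + 7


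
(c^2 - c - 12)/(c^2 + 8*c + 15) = (c - 4)/(c + 5)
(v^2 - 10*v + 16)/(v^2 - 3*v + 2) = (v - 8)/(v - 1)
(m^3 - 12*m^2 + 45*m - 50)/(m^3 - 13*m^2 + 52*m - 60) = (m - 5)/(m - 6)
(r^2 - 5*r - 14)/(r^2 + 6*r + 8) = (r - 7)/(r + 4)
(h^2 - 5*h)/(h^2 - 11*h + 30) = h/(h - 6)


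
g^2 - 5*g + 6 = (g - 3)*(g - 2)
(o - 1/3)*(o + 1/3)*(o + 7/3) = o^3 + 7*o^2/3 - o/9 - 7/27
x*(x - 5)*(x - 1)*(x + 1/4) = x^4 - 23*x^3/4 + 7*x^2/2 + 5*x/4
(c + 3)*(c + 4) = c^2 + 7*c + 12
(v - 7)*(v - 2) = v^2 - 9*v + 14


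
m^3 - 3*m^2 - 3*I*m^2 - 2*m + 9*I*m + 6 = (m - 3)*(m - 2*I)*(m - I)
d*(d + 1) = d^2 + d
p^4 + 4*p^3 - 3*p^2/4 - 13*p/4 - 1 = (p - 1)*(p + 1/2)^2*(p + 4)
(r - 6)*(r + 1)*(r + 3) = r^3 - 2*r^2 - 21*r - 18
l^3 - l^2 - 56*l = l*(l - 8)*(l + 7)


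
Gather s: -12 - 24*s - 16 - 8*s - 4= -32*s - 32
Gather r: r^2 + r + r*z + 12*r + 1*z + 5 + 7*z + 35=r^2 + r*(z + 13) + 8*z + 40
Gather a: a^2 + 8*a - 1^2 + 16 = a^2 + 8*a + 15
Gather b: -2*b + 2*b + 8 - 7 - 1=0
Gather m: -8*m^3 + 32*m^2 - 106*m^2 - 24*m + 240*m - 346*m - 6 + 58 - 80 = -8*m^3 - 74*m^2 - 130*m - 28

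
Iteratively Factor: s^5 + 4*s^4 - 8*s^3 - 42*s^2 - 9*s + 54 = (s - 3)*(s^4 + 7*s^3 + 13*s^2 - 3*s - 18) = (s - 3)*(s - 1)*(s^3 + 8*s^2 + 21*s + 18) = (s - 3)*(s - 1)*(s + 3)*(s^2 + 5*s + 6) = (s - 3)*(s - 1)*(s + 3)^2*(s + 2)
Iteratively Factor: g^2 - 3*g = (g - 3)*(g)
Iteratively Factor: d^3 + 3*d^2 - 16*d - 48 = (d + 3)*(d^2 - 16) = (d + 3)*(d + 4)*(d - 4)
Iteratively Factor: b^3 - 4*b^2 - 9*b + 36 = (b - 4)*(b^2 - 9) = (b - 4)*(b - 3)*(b + 3)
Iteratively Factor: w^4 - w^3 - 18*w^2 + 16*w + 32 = (w + 4)*(w^3 - 5*w^2 + 2*w + 8) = (w - 4)*(w + 4)*(w^2 - w - 2) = (w - 4)*(w + 1)*(w + 4)*(w - 2)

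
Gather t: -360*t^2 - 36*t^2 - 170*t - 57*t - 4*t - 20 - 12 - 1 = -396*t^2 - 231*t - 33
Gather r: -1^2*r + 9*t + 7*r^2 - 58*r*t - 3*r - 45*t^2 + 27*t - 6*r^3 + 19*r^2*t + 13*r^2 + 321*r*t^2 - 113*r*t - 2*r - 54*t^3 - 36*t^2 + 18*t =-6*r^3 + r^2*(19*t + 20) + r*(321*t^2 - 171*t - 6) - 54*t^3 - 81*t^2 + 54*t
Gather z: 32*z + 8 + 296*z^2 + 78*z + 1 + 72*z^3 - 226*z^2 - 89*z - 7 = 72*z^3 + 70*z^2 + 21*z + 2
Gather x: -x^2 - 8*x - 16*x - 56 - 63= -x^2 - 24*x - 119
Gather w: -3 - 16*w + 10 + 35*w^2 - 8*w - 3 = 35*w^2 - 24*w + 4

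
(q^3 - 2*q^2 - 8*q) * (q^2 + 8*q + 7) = q^5 + 6*q^4 - 17*q^3 - 78*q^2 - 56*q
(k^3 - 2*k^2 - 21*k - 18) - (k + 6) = k^3 - 2*k^2 - 22*k - 24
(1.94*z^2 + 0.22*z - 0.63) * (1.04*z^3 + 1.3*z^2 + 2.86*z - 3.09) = 2.0176*z^5 + 2.7508*z^4 + 5.1792*z^3 - 6.1844*z^2 - 2.4816*z + 1.9467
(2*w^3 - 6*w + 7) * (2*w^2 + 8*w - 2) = 4*w^5 + 16*w^4 - 16*w^3 - 34*w^2 + 68*w - 14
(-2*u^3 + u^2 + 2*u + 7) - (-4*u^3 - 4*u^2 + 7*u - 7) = 2*u^3 + 5*u^2 - 5*u + 14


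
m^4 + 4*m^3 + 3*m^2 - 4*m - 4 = (m - 1)*(m + 1)*(m + 2)^2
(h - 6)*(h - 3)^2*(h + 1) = h^4 - 11*h^3 + 33*h^2 - 9*h - 54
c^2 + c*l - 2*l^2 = (c - l)*(c + 2*l)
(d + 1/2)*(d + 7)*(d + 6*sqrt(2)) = d^3 + 15*d^2/2 + 6*sqrt(2)*d^2 + 7*d/2 + 45*sqrt(2)*d + 21*sqrt(2)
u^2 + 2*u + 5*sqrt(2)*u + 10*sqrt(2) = (u + 2)*(u + 5*sqrt(2))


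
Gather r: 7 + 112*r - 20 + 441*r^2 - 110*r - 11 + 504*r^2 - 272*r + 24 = 945*r^2 - 270*r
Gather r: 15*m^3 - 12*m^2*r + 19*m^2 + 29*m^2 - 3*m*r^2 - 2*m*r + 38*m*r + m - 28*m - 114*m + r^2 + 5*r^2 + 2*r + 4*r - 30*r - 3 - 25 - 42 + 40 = 15*m^3 + 48*m^2 - 141*m + r^2*(6 - 3*m) + r*(-12*m^2 + 36*m - 24) - 30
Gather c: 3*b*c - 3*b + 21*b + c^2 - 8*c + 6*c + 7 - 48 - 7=18*b + c^2 + c*(3*b - 2) - 48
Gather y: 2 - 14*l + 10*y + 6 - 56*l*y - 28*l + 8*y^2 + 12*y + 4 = -42*l + 8*y^2 + y*(22 - 56*l) + 12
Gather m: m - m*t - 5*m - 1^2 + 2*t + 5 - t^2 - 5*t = m*(-t - 4) - t^2 - 3*t + 4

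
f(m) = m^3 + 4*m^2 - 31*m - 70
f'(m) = 3*m^2 + 8*m - 31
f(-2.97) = 31.16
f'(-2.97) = -28.30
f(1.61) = -105.37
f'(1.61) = -10.34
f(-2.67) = 22.25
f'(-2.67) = -30.97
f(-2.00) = 0.00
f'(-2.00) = -35.00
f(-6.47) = 27.17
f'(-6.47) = 42.82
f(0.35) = -80.32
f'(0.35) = -27.83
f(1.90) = -107.60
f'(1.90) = -4.97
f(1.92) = -107.70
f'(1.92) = -4.58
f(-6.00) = 44.00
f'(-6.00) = 29.00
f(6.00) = 104.00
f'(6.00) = 125.00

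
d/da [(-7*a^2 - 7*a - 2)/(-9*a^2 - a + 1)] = (-56*a^2 - 50*a - 9)/(81*a^4 + 18*a^3 - 17*a^2 - 2*a + 1)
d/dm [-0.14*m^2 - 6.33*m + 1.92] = -0.28*m - 6.33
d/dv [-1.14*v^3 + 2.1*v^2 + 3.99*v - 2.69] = -3.42*v^2 + 4.2*v + 3.99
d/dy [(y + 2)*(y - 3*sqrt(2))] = 2*y - 3*sqrt(2) + 2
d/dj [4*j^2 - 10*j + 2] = 8*j - 10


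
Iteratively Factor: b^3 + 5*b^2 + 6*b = (b)*(b^2 + 5*b + 6) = b*(b + 2)*(b + 3)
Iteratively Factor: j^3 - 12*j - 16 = (j - 4)*(j^2 + 4*j + 4) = (j - 4)*(j + 2)*(j + 2)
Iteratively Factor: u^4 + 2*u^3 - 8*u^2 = (u)*(u^3 + 2*u^2 - 8*u) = u^2*(u^2 + 2*u - 8) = u^2*(u + 4)*(u - 2)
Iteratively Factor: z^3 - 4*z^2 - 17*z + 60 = (z - 5)*(z^2 + z - 12) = (z - 5)*(z + 4)*(z - 3)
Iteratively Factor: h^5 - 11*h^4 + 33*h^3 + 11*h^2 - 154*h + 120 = (h - 3)*(h^4 - 8*h^3 + 9*h^2 + 38*h - 40) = (h - 5)*(h - 3)*(h^3 - 3*h^2 - 6*h + 8) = (h - 5)*(h - 3)*(h + 2)*(h^2 - 5*h + 4) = (h - 5)*(h - 3)*(h - 1)*(h + 2)*(h - 4)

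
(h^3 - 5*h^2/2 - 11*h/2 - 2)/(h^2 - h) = (2*h^3 - 5*h^2 - 11*h - 4)/(2*h*(h - 1))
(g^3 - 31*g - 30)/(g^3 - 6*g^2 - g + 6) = (g + 5)/(g - 1)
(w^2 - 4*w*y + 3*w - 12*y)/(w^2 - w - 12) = (w - 4*y)/(w - 4)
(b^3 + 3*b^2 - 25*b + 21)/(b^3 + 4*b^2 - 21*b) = (b - 1)/b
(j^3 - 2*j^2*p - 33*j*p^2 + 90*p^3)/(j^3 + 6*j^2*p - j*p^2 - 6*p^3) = (-j^2 + 8*j*p - 15*p^2)/(-j^2 + p^2)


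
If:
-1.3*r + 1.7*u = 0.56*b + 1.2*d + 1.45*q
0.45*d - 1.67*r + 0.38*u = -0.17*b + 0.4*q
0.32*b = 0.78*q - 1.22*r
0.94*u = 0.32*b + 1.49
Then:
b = 2.9375*u - 4.65625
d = 2.85355577435925 - 1.2161548056935*u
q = 1.10296465524085*u - 1.05406239801004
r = 0.547402729141123 - 0.0653176794361774*u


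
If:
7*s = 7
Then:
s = 1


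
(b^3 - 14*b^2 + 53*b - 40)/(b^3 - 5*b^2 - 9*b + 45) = (b^2 - 9*b + 8)/(b^2 - 9)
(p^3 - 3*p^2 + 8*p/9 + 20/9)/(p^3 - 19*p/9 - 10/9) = (p - 2)/(p + 1)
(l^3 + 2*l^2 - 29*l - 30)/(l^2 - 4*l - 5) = l + 6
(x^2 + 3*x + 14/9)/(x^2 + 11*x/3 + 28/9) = (3*x + 2)/(3*x + 4)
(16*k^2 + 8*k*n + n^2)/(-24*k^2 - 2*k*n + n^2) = (-4*k - n)/(6*k - n)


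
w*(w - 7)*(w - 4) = w^3 - 11*w^2 + 28*w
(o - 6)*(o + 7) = o^2 + o - 42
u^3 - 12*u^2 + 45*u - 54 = (u - 6)*(u - 3)^2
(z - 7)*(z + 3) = z^2 - 4*z - 21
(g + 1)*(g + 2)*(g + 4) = g^3 + 7*g^2 + 14*g + 8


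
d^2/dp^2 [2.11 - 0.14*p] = 0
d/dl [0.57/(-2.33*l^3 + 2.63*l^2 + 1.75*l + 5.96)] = (3.9843*l^2 - 2.9982*l - 0.9975)/(-2.33*l^3 + 2.63*l^2 + 1.75*l + 5.96)^2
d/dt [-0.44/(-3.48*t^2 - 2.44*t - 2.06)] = (-3.0624*t - 1.0736)/(3.48*t^2 + 2.44*t + 2.06)^2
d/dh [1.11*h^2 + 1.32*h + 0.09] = 2.22*h + 1.32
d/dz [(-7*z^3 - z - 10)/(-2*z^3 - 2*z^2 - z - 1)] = (14*z^4 + 10*z^3 - 41*z^2 - 40*z - 9)/(4*z^6 + 8*z^5 + 8*z^4 + 8*z^3 + 5*z^2 + 2*z + 1)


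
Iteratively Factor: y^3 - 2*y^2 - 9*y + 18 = (y - 3)*(y^2 + y - 6) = (y - 3)*(y - 2)*(y + 3)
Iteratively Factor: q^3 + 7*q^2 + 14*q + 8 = (q + 4)*(q^2 + 3*q + 2) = (q + 2)*(q + 4)*(q + 1)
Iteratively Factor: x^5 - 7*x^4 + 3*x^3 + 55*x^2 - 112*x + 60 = (x - 5)*(x^4 - 2*x^3 - 7*x^2 + 20*x - 12) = (x - 5)*(x - 2)*(x^3 - 7*x + 6) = (x - 5)*(x - 2)^2*(x^2 + 2*x - 3) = (x - 5)*(x - 2)^2*(x - 1)*(x + 3)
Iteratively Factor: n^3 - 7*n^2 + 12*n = (n)*(n^2 - 7*n + 12) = n*(n - 4)*(n - 3)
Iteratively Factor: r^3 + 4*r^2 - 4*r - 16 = (r - 2)*(r^2 + 6*r + 8) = (r - 2)*(r + 2)*(r + 4)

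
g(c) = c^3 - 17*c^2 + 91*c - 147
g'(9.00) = 28.00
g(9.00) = 24.00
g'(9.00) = 28.00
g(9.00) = 24.00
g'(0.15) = 85.97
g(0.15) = -133.73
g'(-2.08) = 174.70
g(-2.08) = -418.83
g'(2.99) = 16.16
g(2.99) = -0.16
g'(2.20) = 30.72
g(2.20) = -18.43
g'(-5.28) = 354.16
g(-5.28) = -1248.61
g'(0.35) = 79.47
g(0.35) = -117.19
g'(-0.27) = 100.40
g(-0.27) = -172.83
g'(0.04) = 89.64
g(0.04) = -143.39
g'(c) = 3*c^2 - 34*c + 91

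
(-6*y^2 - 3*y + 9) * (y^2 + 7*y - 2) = -6*y^4 - 45*y^3 + 69*y - 18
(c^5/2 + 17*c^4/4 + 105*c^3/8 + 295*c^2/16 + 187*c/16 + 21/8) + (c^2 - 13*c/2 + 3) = c^5/2 + 17*c^4/4 + 105*c^3/8 + 311*c^2/16 + 83*c/16 + 45/8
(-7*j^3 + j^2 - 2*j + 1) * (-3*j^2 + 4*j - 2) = 21*j^5 - 31*j^4 + 24*j^3 - 13*j^2 + 8*j - 2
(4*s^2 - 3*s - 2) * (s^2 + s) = 4*s^4 + s^3 - 5*s^2 - 2*s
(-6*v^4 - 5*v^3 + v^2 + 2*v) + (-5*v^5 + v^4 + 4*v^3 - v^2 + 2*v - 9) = -5*v^5 - 5*v^4 - v^3 + 4*v - 9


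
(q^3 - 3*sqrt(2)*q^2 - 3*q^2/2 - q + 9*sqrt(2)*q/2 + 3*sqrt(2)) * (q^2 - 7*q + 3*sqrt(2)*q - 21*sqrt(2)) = q^5 - 17*q^4/2 - 17*q^3/2 + 160*q^2 - 171*q - 126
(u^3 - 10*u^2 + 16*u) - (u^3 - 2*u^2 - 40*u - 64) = -8*u^2 + 56*u + 64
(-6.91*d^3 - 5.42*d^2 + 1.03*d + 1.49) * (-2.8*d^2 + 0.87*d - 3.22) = 19.348*d^5 + 9.1643*d^4 + 14.6508*d^3 + 14.1765*d^2 - 2.0203*d - 4.7978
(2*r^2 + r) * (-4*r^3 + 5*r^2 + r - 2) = -8*r^5 + 6*r^4 + 7*r^3 - 3*r^2 - 2*r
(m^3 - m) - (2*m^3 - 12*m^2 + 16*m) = -m^3 + 12*m^2 - 17*m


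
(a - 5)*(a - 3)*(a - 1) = a^3 - 9*a^2 + 23*a - 15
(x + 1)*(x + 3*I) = x^2 + x + 3*I*x + 3*I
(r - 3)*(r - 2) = r^2 - 5*r + 6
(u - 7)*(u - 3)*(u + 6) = u^3 - 4*u^2 - 39*u + 126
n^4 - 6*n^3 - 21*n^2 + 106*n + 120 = (n - 6)*(n - 5)*(n + 1)*(n + 4)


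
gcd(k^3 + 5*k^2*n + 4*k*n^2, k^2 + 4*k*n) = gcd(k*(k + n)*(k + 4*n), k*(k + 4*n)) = k^2 + 4*k*n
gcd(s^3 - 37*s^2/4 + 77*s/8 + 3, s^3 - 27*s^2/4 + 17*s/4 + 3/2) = s + 1/4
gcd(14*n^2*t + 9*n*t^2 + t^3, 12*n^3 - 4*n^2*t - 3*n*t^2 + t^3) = 2*n + t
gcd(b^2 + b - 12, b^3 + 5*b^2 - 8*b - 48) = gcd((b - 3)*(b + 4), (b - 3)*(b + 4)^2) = b^2 + b - 12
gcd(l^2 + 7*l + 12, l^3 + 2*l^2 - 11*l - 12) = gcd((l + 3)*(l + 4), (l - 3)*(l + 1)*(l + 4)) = l + 4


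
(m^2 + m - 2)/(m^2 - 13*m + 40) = (m^2 + m - 2)/(m^2 - 13*m + 40)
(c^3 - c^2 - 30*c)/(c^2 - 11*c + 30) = c*(c + 5)/(c - 5)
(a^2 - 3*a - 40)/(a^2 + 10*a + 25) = (a - 8)/(a + 5)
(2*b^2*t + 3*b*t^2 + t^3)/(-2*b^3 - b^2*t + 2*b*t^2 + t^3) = t/(-b + t)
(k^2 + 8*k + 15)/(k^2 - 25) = (k + 3)/(k - 5)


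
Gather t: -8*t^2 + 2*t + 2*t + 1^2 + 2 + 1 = -8*t^2 + 4*t + 4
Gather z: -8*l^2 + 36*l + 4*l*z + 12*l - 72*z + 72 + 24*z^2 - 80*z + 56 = -8*l^2 + 48*l + 24*z^2 + z*(4*l - 152) + 128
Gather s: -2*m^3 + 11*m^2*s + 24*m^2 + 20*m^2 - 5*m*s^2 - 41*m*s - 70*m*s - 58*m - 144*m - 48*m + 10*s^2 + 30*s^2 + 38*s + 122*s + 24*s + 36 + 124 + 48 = -2*m^3 + 44*m^2 - 250*m + s^2*(40 - 5*m) + s*(11*m^2 - 111*m + 184) + 208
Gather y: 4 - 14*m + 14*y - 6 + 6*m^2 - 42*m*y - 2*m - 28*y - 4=6*m^2 - 16*m + y*(-42*m - 14) - 6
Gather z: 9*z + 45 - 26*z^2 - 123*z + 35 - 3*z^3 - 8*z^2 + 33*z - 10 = -3*z^3 - 34*z^2 - 81*z + 70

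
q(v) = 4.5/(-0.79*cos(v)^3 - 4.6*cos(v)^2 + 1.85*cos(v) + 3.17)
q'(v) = 4.5*(-2.37*sin(v)*cos(v)^2 - 9.2*sin(v)*cos(v) + 1.85*sin(v))/(-0.79*cos(v)^3 - 4.6*cos(v)^2 + 1.85*cos(v) + 3.17)^2 = (-10.665*cos(v)^2 - 41.4*cos(v) + 8.325)*sin(v)/(0.79*cos(v)^3 + 4.6*cos(v)^2 - 1.85*cos(v) - 3.17)^2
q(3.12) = -1.81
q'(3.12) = 0.14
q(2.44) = -7.83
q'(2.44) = 65.90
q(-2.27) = 15.82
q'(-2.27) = -288.95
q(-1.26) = 1.37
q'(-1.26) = 0.47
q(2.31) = 58.13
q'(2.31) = 3869.55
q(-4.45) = 1.88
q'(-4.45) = 3.09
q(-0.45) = 8.50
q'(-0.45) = 58.37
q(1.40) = 1.34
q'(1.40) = 0.09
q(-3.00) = -1.87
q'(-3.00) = -0.95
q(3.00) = -1.87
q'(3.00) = 0.95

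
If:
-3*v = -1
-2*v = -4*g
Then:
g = 1/6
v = 1/3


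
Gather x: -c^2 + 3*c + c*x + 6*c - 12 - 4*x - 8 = -c^2 + 9*c + x*(c - 4) - 20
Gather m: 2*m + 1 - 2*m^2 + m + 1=-2*m^2 + 3*m + 2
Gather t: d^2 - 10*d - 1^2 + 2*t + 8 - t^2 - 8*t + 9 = d^2 - 10*d - t^2 - 6*t + 16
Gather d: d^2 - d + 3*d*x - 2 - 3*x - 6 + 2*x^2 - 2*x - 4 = d^2 + d*(3*x - 1) + 2*x^2 - 5*x - 12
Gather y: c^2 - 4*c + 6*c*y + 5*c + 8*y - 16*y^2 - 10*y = c^2 + c - 16*y^2 + y*(6*c - 2)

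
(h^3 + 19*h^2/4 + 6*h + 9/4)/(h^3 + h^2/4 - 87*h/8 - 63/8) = 2*(h + 1)/(2*h - 7)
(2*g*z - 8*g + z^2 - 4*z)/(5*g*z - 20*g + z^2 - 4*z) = (2*g + z)/(5*g + z)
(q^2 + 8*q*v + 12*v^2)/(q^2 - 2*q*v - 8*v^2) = (q + 6*v)/(q - 4*v)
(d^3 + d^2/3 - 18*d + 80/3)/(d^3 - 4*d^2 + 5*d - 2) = (3*d^2 + 7*d - 40)/(3*(d^2 - 2*d + 1))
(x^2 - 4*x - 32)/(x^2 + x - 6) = (x^2 - 4*x - 32)/(x^2 + x - 6)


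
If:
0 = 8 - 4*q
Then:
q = 2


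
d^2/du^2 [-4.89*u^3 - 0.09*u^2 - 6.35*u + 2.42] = -29.34*u - 0.18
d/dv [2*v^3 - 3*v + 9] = 6*v^2 - 3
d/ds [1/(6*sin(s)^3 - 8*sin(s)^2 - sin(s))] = (-18*cos(s) + 16/tan(s) + cos(s)/sin(s)^2)/(6*sin(s)^2 - 8*sin(s) - 1)^2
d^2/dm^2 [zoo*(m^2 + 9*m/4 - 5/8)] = zoo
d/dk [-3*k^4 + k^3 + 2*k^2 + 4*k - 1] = -12*k^3 + 3*k^2 + 4*k + 4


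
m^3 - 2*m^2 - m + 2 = (m - 2)*(m - 1)*(m + 1)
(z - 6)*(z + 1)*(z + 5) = z^3 - 31*z - 30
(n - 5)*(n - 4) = n^2 - 9*n + 20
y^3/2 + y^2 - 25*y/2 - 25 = (y/2 + 1)*(y - 5)*(y + 5)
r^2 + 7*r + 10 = (r + 2)*(r + 5)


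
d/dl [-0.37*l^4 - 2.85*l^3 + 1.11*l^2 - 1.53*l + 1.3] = -1.48*l^3 - 8.55*l^2 + 2.22*l - 1.53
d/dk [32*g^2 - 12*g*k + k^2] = -12*g + 2*k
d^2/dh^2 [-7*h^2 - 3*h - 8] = -14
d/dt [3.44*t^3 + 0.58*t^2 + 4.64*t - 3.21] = 10.32*t^2 + 1.16*t + 4.64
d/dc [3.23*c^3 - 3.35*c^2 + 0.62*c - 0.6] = 9.69*c^2 - 6.7*c + 0.62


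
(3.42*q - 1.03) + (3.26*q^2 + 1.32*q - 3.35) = 3.26*q^2 + 4.74*q - 4.38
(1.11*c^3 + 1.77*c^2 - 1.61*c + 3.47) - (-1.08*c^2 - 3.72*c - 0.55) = 1.11*c^3 + 2.85*c^2 + 2.11*c + 4.02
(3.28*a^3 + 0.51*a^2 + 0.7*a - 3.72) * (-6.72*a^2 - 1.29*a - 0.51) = -22.0416*a^5 - 7.6584*a^4 - 7.0347*a^3 + 23.8353*a^2 + 4.4418*a + 1.8972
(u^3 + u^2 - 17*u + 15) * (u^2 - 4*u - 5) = u^5 - 3*u^4 - 26*u^3 + 78*u^2 + 25*u - 75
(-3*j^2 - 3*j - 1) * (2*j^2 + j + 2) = -6*j^4 - 9*j^3 - 11*j^2 - 7*j - 2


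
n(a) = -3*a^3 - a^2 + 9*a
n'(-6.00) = -303.00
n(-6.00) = 558.00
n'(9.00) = -738.00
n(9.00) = -2187.00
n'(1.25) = -7.56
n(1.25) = 3.83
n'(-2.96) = -63.93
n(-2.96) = 42.40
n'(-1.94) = -20.99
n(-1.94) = 0.68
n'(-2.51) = -42.68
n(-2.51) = 18.55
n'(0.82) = 1.31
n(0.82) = 5.05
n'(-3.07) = -69.68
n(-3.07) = 49.75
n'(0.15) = 8.50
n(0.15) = 1.32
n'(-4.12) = -135.53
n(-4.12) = 155.75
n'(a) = -9*a^2 - 2*a + 9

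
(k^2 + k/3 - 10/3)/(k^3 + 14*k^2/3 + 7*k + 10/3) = (3*k - 5)/(3*k^2 + 8*k + 5)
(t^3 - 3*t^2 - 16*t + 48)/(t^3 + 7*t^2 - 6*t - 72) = (t - 4)/(t + 6)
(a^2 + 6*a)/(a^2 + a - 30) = a/(a - 5)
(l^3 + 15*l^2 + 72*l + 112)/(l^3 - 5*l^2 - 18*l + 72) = (l^2 + 11*l + 28)/(l^2 - 9*l + 18)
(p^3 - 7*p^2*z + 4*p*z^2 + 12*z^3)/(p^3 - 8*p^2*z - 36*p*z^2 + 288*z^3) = (-p^2 + p*z + 2*z^2)/(-p^2 + 2*p*z + 48*z^2)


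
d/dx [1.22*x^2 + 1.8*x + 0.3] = 2.44*x + 1.8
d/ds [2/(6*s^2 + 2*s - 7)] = 4*(-6*s - 1)/(6*s^2 + 2*s - 7)^2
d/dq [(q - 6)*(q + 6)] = 2*q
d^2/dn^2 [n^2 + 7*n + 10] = 2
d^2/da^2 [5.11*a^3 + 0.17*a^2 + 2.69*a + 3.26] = 30.66*a + 0.34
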